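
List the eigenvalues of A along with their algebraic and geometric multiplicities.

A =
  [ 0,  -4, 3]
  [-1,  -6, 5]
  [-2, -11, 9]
λ = 1: alg = 3, geom = 1

Step 1 — factor the characteristic polynomial to read off the algebraic multiplicities:
  χ_A(x) = (x - 1)^3

Step 2 — compute geometric multiplicities via the rank-nullity identity g(λ) = n − rank(A − λI):
  rank(A − (1)·I) = 2, so dim ker(A − (1)·I) = n − 2 = 1

Summary:
  λ = 1: algebraic multiplicity = 3, geometric multiplicity = 1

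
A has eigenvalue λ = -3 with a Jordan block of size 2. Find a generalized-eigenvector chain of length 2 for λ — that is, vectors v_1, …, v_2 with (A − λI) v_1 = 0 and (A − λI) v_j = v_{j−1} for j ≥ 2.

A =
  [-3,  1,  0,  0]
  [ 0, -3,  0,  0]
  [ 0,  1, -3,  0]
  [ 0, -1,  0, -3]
A Jordan chain for λ = -3 of length 2:
v_1 = (1, 0, 1, -1)ᵀ
v_2 = (0, 1, 0, 0)ᵀ

Let N = A − (-3)·I. We want v_2 with N^2 v_2 = 0 but N^1 v_2 ≠ 0; then v_{j-1} := N · v_j for j = 2, …, 2.

Pick v_2 = (0, 1, 0, 0)ᵀ.
Then v_1 = N · v_2 = (1, 0, 1, -1)ᵀ.

Sanity check: (A − (-3)·I) v_1 = (0, 0, 0, 0)ᵀ = 0. ✓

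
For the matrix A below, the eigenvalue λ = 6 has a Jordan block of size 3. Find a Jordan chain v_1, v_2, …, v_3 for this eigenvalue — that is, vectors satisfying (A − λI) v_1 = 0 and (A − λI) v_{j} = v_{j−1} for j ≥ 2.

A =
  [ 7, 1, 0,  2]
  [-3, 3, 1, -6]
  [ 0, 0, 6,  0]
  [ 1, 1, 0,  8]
A Jordan chain for λ = 6 of length 3:
v_1 = (1, -3, 0, 1)ᵀ
v_2 = (0, 1, 0, 0)ᵀ
v_3 = (0, 0, 1, 0)ᵀ

Let N = A − (6)·I. We want v_3 with N^3 v_3 = 0 but N^2 v_3 ≠ 0; then v_{j-1} := N · v_j for j = 3, …, 2.

Pick v_3 = (0, 0, 1, 0)ᵀ.
Then v_2 = N · v_3 = (0, 1, 0, 0)ᵀ.
Then v_1 = N · v_2 = (1, -3, 0, 1)ᵀ.

Sanity check: (A − (6)·I) v_1 = (0, 0, 0, 0)ᵀ = 0. ✓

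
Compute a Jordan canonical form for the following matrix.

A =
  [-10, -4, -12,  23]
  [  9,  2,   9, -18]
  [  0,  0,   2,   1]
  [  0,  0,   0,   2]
J_2(-4) ⊕ J_2(2)

The characteristic polynomial is
  det(x·I − A) = x^4 + 4*x^3 - 12*x^2 - 32*x + 64 = (x - 2)^2*(x + 4)^2

Eigenvalues and multiplicities (the geometric multiplicity of λ is n − rank(A − λI), which equals the number of Jordan blocks for λ):
  λ = -4: algebraic multiplicity = 2, geometric multiplicity = 1
  λ = 2: algebraic multiplicity = 2, geometric multiplicity = 1

Determining the block sizes for each eigenvalue:
  λ = -4: one block (gm = 1), so the single block has size am = 2 → block sizes [2]
  λ = 2: one block (gm = 1), so the single block has size am = 2 → block sizes [2]

Assembling the blocks gives a Jordan form
J =
  [-4,  1, 0, 0]
  [ 0, -4, 0, 0]
  [ 0,  0, 2, 1]
  [ 0,  0, 0, 2]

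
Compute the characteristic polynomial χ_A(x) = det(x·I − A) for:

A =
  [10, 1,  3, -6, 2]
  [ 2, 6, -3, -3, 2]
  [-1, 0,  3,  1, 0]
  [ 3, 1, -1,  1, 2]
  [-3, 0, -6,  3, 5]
x^5 - 25*x^4 + 250*x^3 - 1250*x^2 + 3125*x - 3125

Expanding det(x·I − A) (e.g. by cofactor expansion or by noting that A is similar to its Jordan form J, which has the same characteristic polynomial as A) gives
  χ_A(x) = x^5 - 25*x^4 + 250*x^3 - 1250*x^2 + 3125*x - 3125
which factors as (x - 5)^5. The eigenvalues (with algebraic multiplicities) are λ = 5 with multiplicity 5.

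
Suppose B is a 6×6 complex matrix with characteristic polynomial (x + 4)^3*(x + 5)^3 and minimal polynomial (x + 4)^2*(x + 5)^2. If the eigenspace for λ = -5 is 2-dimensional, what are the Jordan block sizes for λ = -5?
Block sizes for λ = -5: [2, 1]

Step 1 — from the characteristic polynomial, algebraic multiplicity of λ = -5 is 3. From dim ker(B − (-5)·I) = 2, there are exactly 2 Jordan blocks for λ = -5.
Step 2 — from the minimal polynomial, the factor (x + 5)^2 tells us the largest block for λ = -5 has size 2.
Step 3 — with total size 3, 2 blocks, and largest block 2, the block sizes (in nonincreasing order) are [2, 1].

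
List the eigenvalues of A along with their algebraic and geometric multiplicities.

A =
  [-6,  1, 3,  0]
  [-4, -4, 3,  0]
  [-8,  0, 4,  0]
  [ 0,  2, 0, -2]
λ = -2: alg = 4, geom = 2

Step 1 — factor the characteristic polynomial to read off the algebraic multiplicities:
  χ_A(x) = (x + 2)^4

Step 2 — compute geometric multiplicities via the rank-nullity identity g(λ) = n − rank(A − λI):
  rank(A − (-2)·I) = 2, so dim ker(A − (-2)·I) = n − 2 = 2

Summary:
  λ = -2: algebraic multiplicity = 4, geometric multiplicity = 2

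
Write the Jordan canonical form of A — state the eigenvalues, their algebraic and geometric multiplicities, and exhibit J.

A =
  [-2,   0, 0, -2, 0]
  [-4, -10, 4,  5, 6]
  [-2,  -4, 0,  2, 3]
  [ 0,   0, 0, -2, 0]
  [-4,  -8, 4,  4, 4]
J_2(-2) ⊕ J_2(-2) ⊕ J_1(-2)

The characteristic polynomial is
  det(x·I − A) = x^5 + 10*x^4 + 40*x^3 + 80*x^2 + 80*x + 32 = (x + 2)^5

Eigenvalues and multiplicities (the geometric multiplicity of λ is n − rank(A − λI), which equals the number of Jordan blocks for λ):
  λ = -2: algebraic multiplicity = 5, geometric multiplicity = 3

Determining the block sizes for each eigenvalue:
  λ = -2: with am = 5 and gm = 3, the partition is not yet determined (e.g. several partitions of 5 into 3 parts exist). Let N = A − (-2)·I. Computing rank(N^1) = 2, rank(N^2) = 0; the number of blocks of size ≥ j is rank(N^{j−1}) − rank(N^j), giving [3, 2]. So we have 2 block(s) of size 2, 1 block(s) of size 1 → block sizes [2, 2, 1]

Assembling the blocks gives a Jordan form
J =
  [-2,  1,  0,  0,  0]
  [ 0, -2,  0,  0,  0]
  [ 0,  0, -2,  1,  0]
  [ 0,  0,  0, -2,  0]
  [ 0,  0,  0,  0, -2]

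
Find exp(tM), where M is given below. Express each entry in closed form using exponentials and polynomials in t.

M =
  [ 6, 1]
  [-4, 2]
e^{tM} =
  [2*t*exp(4*t) + exp(4*t), t*exp(4*t)]
  [-4*t*exp(4*t), -2*t*exp(4*t) + exp(4*t)]

Strategy: write M = P · J · P⁻¹ where J is a Jordan canonical form, so e^{tM} = P · e^{tJ} · P⁻¹, and e^{tJ} can be computed block-by-block.

M has Jordan form
J =
  [4, 1]
  [0, 4]
(up to reordering of blocks).

Per-block formulas:
  For a 2×2 Jordan block J_2(4): exp(t · J_2(4)) = e^(4t)·(I + t·N), where N is the 2×2 nilpotent shift.

After assembling e^{tJ} and conjugating by P, we get:

e^{tM} =
  [2*t*exp(4*t) + exp(4*t), t*exp(4*t)]
  [-4*t*exp(4*t), -2*t*exp(4*t) + exp(4*t)]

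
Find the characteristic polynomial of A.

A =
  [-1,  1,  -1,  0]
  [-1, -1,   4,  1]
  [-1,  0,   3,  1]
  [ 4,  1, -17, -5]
x^4 + 4*x^3 + 6*x^2 + 4*x + 1

Expanding det(x·I − A) (e.g. by cofactor expansion or by noting that A is similar to its Jordan form J, which has the same characteristic polynomial as A) gives
  χ_A(x) = x^4 + 4*x^3 + 6*x^2 + 4*x + 1
which factors as (x + 1)^4. The eigenvalues (with algebraic multiplicities) are λ = -1 with multiplicity 4.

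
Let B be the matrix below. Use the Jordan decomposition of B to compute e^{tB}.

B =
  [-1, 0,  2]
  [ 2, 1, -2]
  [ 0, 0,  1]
e^{tB} =
  [exp(-t), 0, exp(t) - exp(-t)]
  [exp(t) - exp(-t), exp(t), -exp(t) + exp(-t)]
  [0, 0, exp(t)]

Strategy: write B = P · J · P⁻¹ where J is a Jordan canonical form, so e^{tB} = P · e^{tJ} · P⁻¹, and e^{tJ} can be computed block-by-block.

B has Jordan form
J =
  [-1, 0, 0]
  [ 0, 1, 0]
  [ 0, 0, 1]
(up to reordering of blocks).

Per-block formulas:
  For a 1×1 block at λ = 1: exp(t · [1]) = [e^(1t)].
  For a 1×1 block at λ = -1: exp(t · [-1]) = [e^(-1t)].

After assembling e^{tJ} and conjugating by P, we get:

e^{tB} =
  [exp(-t), 0, exp(t) - exp(-t)]
  [exp(t) - exp(-t), exp(t), -exp(t) + exp(-t)]
  [0, 0, exp(t)]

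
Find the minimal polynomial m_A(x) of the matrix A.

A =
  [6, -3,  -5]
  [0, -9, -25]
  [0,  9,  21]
x^2 - 12*x + 36

The characteristic polynomial is χ_A(x) = (x - 6)^3, so the eigenvalues are known. The minimal polynomial is
  m_A(x) = Π_λ (x − λ)^{k_λ}
where k_λ is the size of the *largest* Jordan block for λ (equivalently, the smallest k with (A − λI)^k v = 0 for every generalised eigenvector v of λ).

  λ = 6: largest Jordan block has size 2, contributing (x − 6)^2

So m_A(x) = (x - 6)^2 = x^2 - 12*x + 36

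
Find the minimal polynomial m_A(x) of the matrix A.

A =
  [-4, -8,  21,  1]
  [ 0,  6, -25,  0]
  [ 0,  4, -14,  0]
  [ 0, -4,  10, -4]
x^2 + 8*x + 16

The characteristic polynomial is χ_A(x) = (x + 4)^4, so the eigenvalues are known. The minimal polynomial is
  m_A(x) = Π_λ (x − λ)^{k_λ}
where k_λ is the size of the *largest* Jordan block for λ (equivalently, the smallest k with (A − λI)^k v = 0 for every generalised eigenvector v of λ).

  λ = -4: largest Jordan block has size 2, contributing (x + 4)^2

So m_A(x) = (x + 4)^2 = x^2 + 8*x + 16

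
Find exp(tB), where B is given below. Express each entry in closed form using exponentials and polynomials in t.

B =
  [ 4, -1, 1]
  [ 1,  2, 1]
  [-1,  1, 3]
e^{tB} =
  [-t^2*exp(3*t)/2 + t*exp(3*t) + exp(3*t), t^2*exp(3*t)/2 - t*exp(3*t), t*exp(3*t)]
  [-t^2*exp(3*t)/2 + t*exp(3*t), t^2*exp(3*t)/2 - t*exp(3*t) + exp(3*t), t*exp(3*t)]
  [-t*exp(3*t), t*exp(3*t), exp(3*t)]

Strategy: write B = P · J · P⁻¹ where J is a Jordan canonical form, so e^{tB} = P · e^{tJ} · P⁻¹, and e^{tJ} can be computed block-by-block.

B has Jordan form
J =
  [3, 1, 0]
  [0, 3, 1]
  [0, 0, 3]
(up to reordering of blocks).

Per-block formulas:
  For a 3×3 Jordan block J_3(3): exp(t · J_3(3)) = e^(3t)·(I + t·N + (t^2/2)·N^2), where N is the 3×3 nilpotent shift.

After assembling e^{tJ} and conjugating by P, we get:

e^{tB} =
  [-t^2*exp(3*t)/2 + t*exp(3*t) + exp(3*t), t^2*exp(3*t)/2 - t*exp(3*t), t*exp(3*t)]
  [-t^2*exp(3*t)/2 + t*exp(3*t), t^2*exp(3*t)/2 - t*exp(3*t) + exp(3*t), t*exp(3*t)]
  [-t*exp(3*t), t*exp(3*t), exp(3*t)]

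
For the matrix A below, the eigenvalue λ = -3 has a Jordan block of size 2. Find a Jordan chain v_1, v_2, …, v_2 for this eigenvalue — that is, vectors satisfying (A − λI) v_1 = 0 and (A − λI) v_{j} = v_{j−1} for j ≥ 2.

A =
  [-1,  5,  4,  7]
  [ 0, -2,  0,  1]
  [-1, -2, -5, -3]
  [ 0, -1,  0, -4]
A Jordan chain for λ = -3 of length 2:
v_1 = (2, 0, -1, 0)ᵀ
v_2 = (1, 0, 0, 0)ᵀ

Let N = A − (-3)·I. We want v_2 with N^2 v_2 = 0 but N^1 v_2 ≠ 0; then v_{j-1} := N · v_j for j = 2, …, 2.

Pick v_2 = (1, 0, 0, 0)ᵀ.
Then v_1 = N · v_2 = (2, 0, -1, 0)ᵀ.

Sanity check: (A − (-3)·I) v_1 = (0, 0, 0, 0)ᵀ = 0. ✓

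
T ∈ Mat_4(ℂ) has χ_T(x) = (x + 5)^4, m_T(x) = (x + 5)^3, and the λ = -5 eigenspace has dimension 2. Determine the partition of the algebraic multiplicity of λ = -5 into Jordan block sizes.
Block sizes for λ = -5: [3, 1]

Step 1 — from the characteristic polynomial, algebraic multiplicity of λ = -5 is 4. From dim ker(T − (-5)·I) = 2, there are exactly 2 Jordan blocks for λ = -5.
Step 2 — from the minimal polynomial, the factor (x + 5)^3 tells us the largest block for λ = -5 has size 3.
Step 3 — with total size 4, 2 blocks, and largest block 3, the block sizes (in nonincreasing order) are [3, 1].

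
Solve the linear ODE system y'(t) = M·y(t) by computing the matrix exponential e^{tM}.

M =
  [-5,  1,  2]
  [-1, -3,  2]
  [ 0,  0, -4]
e^{tM} =
  [-t*exp(-4*t) + exp(-4*t), t*exp(-4*t), 2*t*exp(-4*t)]
  [-t*exp(-4*t), t*exp(-4*t) + exp(-4*t), 2*t*exp(-4*t)]
  [0, 0, exp(-4*t)]

Strategy: write M = P · J · P⁻¹ where J is a Jordan canonical form, so e^{tM} = P · e^{tJ} · P⁻¹, and e^{tJ} can be computed block-by-block.

M has Jordan form
J =
  [-4,  1,  0]
  [ 0, -4,  0]
  [ 0,  0, -4]
(up to reordering of blocks).

Per-block formulas:
  For a 2×2 Jordan block J_2(-4): exp(t · J_2(-4)) = e^(-4t)·(I + t·N), where N is the 2×2 nilpotent shift.
  For a 1×1 block at λ = -4: exp(t · [-4]) = [e^(-4t)].

After assembling e^{tJ} and conjugating by P, we get:

e^{tM} =
  [-t*exp(-4*t) + exp(-4*t), t*exp(-4*t), 2*t*exp(-4*t)]
  [-t*exp(-4*t), t*exp(-4*t) + exp(-4*t), 2*t*exp(-4*t)]
  [0, 0, exp(-4*t)]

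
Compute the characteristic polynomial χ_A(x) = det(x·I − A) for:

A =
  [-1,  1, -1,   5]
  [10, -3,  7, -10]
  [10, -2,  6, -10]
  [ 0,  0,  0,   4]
x^4 - 6*x^3 + x^2 + 24*x + 16

Expanding det(x·I − A) (e.g. by cofactor expansion or by noting that A is similar to its Jordan form J, which has the same characteristic polynomial as A) gives
  χ_A(x) = x^4 - 6*x^3 + x^2 + 24*x + 16
which factors as (x - 4)^2*(x + 1)^2. The eigenvalues (with algebraic multiplicities) are λ = -1 with multiplicity 2, λ = 4 with multiplicity 2.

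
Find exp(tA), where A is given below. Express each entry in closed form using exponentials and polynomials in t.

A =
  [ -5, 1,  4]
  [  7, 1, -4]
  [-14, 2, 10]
e^{tA} =
  [-7*t*exp(2*t) + exp(2*t), t*exp(2*t), 4*t*exp(2*t)]
  [7*t*exp(2*t), -t*exp(2*t) + exp(2*t), -4*t*exp(2*t)]
  [-14*t*exp(2*t), 2*t*exp(2*t), 8*t*exp(2*t) + exp(2*t)]

Strategy: write A = P · J · P⁻¹ where J is a Jordan canonical form, so e^{tA} = P · e^{tJ} · P⁻¹, and e^{tJ} can be computed block-by-block.

A has Jordan form
J =
  [2, 1, 0]
  [0, 2, 0]
  [0, 0, 2]
(up to reordering of blocks).

Per-block formulas:
  For a 1×1 block at λ = 2: exp(t · [2]) = [e^(2t)].
  For a 2×2 Jordan block J_2(2): exp(t · J_2(2)) = e^(2t)·(I + t·N), where N is the 2×2 nilpotent shift.

After assembling e^{tJ} and conjugating by P, we get:

e^{tA} =
  [-7*t*exp(2*t) + exp(2*t), t*exp(2*t), 4*t*exp(2*t)]
  [7*t*exp(2*t), -t*exp(2*t) + exp(2*t), -4*t*exp(2*t)]
  [-14*t*exp(2*t), 2*t*exp(2*t), 8*t*exp(2*t) + exp(2*t)]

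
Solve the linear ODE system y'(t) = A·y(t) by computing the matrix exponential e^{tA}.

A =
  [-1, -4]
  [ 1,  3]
e^{tA} =
  [-2*t*exp(t) + exp(t), -4*t*exp(t)]
  [t*exp(t), 2*t*exp(t) + exp(t)]

Strategy: write A = P · J · P⁻¹ where J is a Jordan canonical form, so e^{tA} = P · e^{tJ} · P⁻¹, and e^{tJ} can be computed block-by-block.

A has Jordan form
J =
  [1, 1]
  [0, 1]
(up to reordering of blocks).

Per-block formulas:
  For a 2×2 Jordan block J_2(1): exp(t · J_2(1)) = e^(1t)·(I + t·N), where N is the 2×2 nilpotent shift.

After assembling e^{tJ} and conjugating by P, we get:

e^{tA} =
  [-2*t*exp(t) + exp(t), -4*t*exp(t)]
  [t*exp(t), 2*t*exp(t) + exp(t)]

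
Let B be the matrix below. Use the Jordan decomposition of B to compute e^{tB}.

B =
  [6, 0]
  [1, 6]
e^{tB} =
  [exp(6*t), 0]
  [t*exp(6*t), exp(6*t)]

Strategy: write B = P · J · P⁻¹ where J is a Jordan canonical form, so e^{tB} = P · e^{tJ} · P⁻¹, and e^{tJ} can be computed block-by-block.

B has Jordan form
J =
  [6, 1]
  [0, 6]
(up to reordering of blocks).

Per-block formulas:
  For a 2×2 Jordan block J_2(6): exp(t · J_2(6)) = e^(6t)·(I + t·N), where N is the 2×2 nilpotent shift.

After assembling e^{tJ} and conjugating by P, we get:

e^{tB} =
  [exp(6*t), 0]
  [t*exp(6*t), exp(6*t)]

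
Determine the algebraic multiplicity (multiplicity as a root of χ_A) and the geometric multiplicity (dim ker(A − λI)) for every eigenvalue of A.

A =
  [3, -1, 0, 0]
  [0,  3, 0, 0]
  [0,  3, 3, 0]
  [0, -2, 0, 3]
λ = 3: alg = 4, geom = 3

Step 1 — factor the characteristic polynomial to read off the algebraic multiplicities:
  χ_A(x) = (x - 3)^4

Step 2 — compute geometric multiplicities via the rank-nullity identity g(λ) = n − rank(A − λI):
  rank(A − (3)·I) = 1, so dim ker(A − (3)·I) = n − 1 = 3

Summary:
  λ = 3: algebraic multiplicity = 4, geometric multiplicity = 3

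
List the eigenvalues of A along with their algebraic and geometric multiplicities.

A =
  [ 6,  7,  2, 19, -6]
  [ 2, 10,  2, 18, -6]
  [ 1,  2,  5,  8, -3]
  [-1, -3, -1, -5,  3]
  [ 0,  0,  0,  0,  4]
λ = 4: alg = 5, geom = 3

Step 1 — factor the characteristic polynomial to read off the algebraic multiplicities:
  χ_A(x) = (x - 4)^5

Step 2 — compute geometric multiplicities via the rank-nullity identity g(λ) = n − rank(A − λI):
  rank(A − (4)·I) = 2, so dim ker(A − (4)·I) = n − 2 = 3

Summary:
  λ = 4: algebraic multiplicity = 5, geometric multiplicity = 3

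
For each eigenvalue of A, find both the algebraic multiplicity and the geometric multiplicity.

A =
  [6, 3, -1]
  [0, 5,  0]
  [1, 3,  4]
λ = 5: alg = 3, geom = 2

Step 1 — factor the characteristic polynomial to read off the algebraic multiplicities:
  χ_A(x) = (x - 5)^3

Step 2 — compute geometric multiplicities via the rank-nullity identity g(λ) = n − rank(A − λI):
  rank(A − (5)·I) = 1, so dim ker(A − (5)·I) = n − 1 = 2

Summary:
  λ = 5: algebraic multiplicity = 3, geometric multiplicity = 2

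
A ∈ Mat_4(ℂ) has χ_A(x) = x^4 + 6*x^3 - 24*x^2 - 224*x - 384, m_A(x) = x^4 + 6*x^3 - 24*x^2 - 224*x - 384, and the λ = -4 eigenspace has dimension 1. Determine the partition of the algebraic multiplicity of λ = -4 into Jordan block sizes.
Block sizes for λ = -4: [3]

Step 1 — from the characteristic polynomial, algebraic multiplicity of λ = -4 is 3. From dim ker(A − (-4)·I) = 1, there are exactly 1 Jordan blocks for λ = -4.
Step 2 — from the minimal polynomial, the factor (x + 4)^3 tells us the largest block for λ = -4 has size 3.
Step 3 — with total size 3, 1 blocks, and largest block 3, the block sizes (in nonincreasing order) are [3].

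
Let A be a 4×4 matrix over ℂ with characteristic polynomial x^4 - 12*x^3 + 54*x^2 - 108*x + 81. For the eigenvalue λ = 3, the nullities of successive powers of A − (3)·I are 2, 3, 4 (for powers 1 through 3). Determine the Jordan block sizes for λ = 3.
Block sizes for λ = 3: [3, 1]

From the dimensions of kernels of powers, the number of Jordan blocks of size at least j is d_j − d_{j−1} where d_j = dim ker(N^j) (with d_0 = 0). Computing the differences gives [2, 1, 1].
The number of blocks of size exactly k is (#blocks of size ≥ k) − (#blocks of size ≥ k + 1), so the partition is: 1 block(s) of size 1, 1 block(s) of size 3.
In nonincreasing order the block sizes are [3, 1].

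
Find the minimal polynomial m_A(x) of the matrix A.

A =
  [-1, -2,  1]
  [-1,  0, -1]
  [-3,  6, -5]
x^2 + 4*x + 4

The characteristic polynomial is χ_A(x) = (x + 2)^3, so the eigenvalues are known. The minimal polynomial is
  m_A(x) = Π_λ (x − λ)^{k_λ}
where k_λ is the size of the *largest* Jordan block for λ (equivalently, the smallest k with (A − λI)^k v = 0 for every generalised eigenvector v of λ).

  λ = -2: largest Jordan block has size 2, contributing (x + 2)^2

So m_A(x) = (x + 2)^2 = x^2 + 4*x + 4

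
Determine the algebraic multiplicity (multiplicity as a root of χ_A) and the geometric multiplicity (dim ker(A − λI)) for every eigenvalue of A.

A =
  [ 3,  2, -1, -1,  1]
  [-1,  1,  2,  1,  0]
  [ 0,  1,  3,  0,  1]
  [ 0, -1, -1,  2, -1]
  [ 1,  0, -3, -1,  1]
λ = 2: alg = 5, geom = 3

Step 1 — factor the characteristic polynomial to read off the algebraic multiplicities:
  χ_A(x) = (x - 2)^5

Step 2 — compute geometric multiplicities via the rank-nullity identity g(λ) = n − rank(A − λI):
  rank(A − (2)·I) = 2, so dim ker(A − (2)·I) = n − 2 = 3

Summary:
  λ = 2: algebraic multiplicity = 5, geometric multiplicity = 3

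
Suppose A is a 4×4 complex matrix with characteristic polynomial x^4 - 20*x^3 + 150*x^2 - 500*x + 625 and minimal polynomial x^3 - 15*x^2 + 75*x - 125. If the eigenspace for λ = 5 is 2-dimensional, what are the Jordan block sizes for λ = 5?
Block sizes for λ = 5: [3, 1]

Step 1 — from the characteristic polynomial, algebraic multiplicity of λ = 5 is 4. From dim ker(A − (5)·I) = 2, there are exactly 2 Jordan blocks for λ = 5.
Step 2 — from the minimal polynomial, the factor (x − 5)^3 tells us the largest block for λ = 5 has size 3.
Step 3 — with total size 4, 2 blocks, and largest block 3, the block sizes (in nonincreasing order) are [3, 1].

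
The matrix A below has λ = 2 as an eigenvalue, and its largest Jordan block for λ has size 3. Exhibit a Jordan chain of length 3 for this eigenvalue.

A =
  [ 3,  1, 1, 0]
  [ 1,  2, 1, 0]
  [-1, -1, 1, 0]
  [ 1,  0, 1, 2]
A Jordan chain for λ = 2 of length 3:
v_1 = (1, 0, -1, 0)ᵀ
v_2 = (1, 1, -1, 1)ᵀ
v_3 = (1, 0, 0, 0)ᵀ

Let N = A − (2)·I. We want v_3 with N^3 v_3 = 0 but N^2 v_3 ≠ 0; then v_{j-1} := N · v_j for j = 3, …, 2.

Pick v_3 = (1, 0, 0, 0)ᵀ.
Then v_2 = N · v_3 = (1, 1, -1, 1)ᵀ.
Then v_1 = N · v_2 = (1, 0, -1, 0)ᵀ.

Sanity check: (A − (2)·I) v_1 = (0, 0, 0, 0)ᵀ = 0. ✓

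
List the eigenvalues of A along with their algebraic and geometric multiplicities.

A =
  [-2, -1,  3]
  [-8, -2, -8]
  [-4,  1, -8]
λ = -4: alg = 3, geom = 1

Step 1 — factor the characteristic polynomial to read off the algebraic multiplicities:
  χ_A(x) = (x + 4)^3

Step 2 — compute geometric multiplicities via the rank-nullity identity g(λ) = n − rank(A − λI):
  rank(A − (-4)·I) = 2, so dim ker(A − (-4)·I) = n − 2 = 1

Summary:
  λ = -4: algebraic multiplicity = 3, geometric multiplicity = 1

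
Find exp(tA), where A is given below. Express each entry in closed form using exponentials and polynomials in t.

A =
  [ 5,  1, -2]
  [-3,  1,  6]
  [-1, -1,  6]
e^{tA} =
  [t*exp(4*t) + exp(4*t), t*exp(4*t), -2*t*exp(4*t)]
  [-3*t*exp(4*t), -3*t*exp(4*t) + exp(4*t), 6*t*exp(4*t)]
  [-t*exp(4*t), -t*exp(4*t), 2*t*exp(4*t) + exp(4*t)]

Strategy: write A = P · J · P⁻¹ where J is a Jordan canonical form, so e^{tA} = P · e^{tJ} · P⁻¹, and e^{tJ} can be computed block-by-block.

A has Jordan form
J =
  [4, 1, 0]
  [0, 4, 0]
  [0, 0, 4]
(up to reordering of blocks).

Per-block formulas:
  For a 1×1 block at λ = 4: exp(t · [4]) = [e^(4t)].
  For a 2×2 Jordan block J_2(4): exp(t · J_2(4)) = e^(4t)·(I + t·N), where N is the 2×2 nilpotent shift.

After assembling e^{tJ} and conjugating by P, we get:

e^{tA} =
  [t*exp(4*t) + exp(4*t), t*exp(4*t), -2*t*exp(4*t)]
  [-3*t*exp(4*t), -3*t*exp(4*t) + exp(4*t), 6*t*exp(4*t)]
  [-t*exp(4*t), -t*exp(4*t), 2*t*exp(4*t) + exp(4*t)]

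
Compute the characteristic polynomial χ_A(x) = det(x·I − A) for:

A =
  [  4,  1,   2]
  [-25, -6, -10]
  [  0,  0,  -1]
x^3 + 3*x^2 + 3*x + 1

Expanding det(x·I − A) (e.g. by cofactor expansion or by noting that A is similar to its Jordan form J, which has the same characteristic polynomial as A) gives
  χ_A(x) = x^3 + 3*x^2 + 3*x + 1
which factors as (x + 1)^3. The eigenvalues (with algebraic multiplicities) are λ = -1 with multiplicity 3.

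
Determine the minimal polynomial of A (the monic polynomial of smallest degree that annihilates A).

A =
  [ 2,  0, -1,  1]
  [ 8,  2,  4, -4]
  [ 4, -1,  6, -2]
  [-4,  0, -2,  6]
x^3 - 12*x^2 + 48*x - 64

The characteristic polynomial is χ_A(x) = (x - 4)^4, so the eigenvalues are known. The minimal polynomial is
  m_A(x) = Π_λ (x − λ)^{k_λ}
where k_λ is the size of the *largest* Jordan block for λ (equivalently, the smallest k with (A − λI)^k v = 0 for every generalised eigenvector v of λ).

  λ = 4: largest Jordan block has size 3, contributing (x − 4)^3

So m_A(x) = (x - 4)^3 = x^3 - 12*x^2 + 48*x - 64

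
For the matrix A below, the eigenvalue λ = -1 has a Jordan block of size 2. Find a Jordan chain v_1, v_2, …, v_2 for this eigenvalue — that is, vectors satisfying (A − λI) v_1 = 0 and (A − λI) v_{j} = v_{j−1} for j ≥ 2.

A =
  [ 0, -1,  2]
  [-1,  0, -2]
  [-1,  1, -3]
A Jordan chain for λ = -1 of length 2:
v_1 = (1, -1, -1)ᵀ
v_2 = (1, 0, 0)ᵀ

Let N = A − (-1)·I. We want v_2 with N^2 v_2 = 0 but N^1 v_2 ≠ 0; then v_{j-1} := N · v_j for j = 2, …, 2.

Pick v_2 = (1, 0, 0)ᵀ.
Then v_1 = N · v_2 = (1, -1, -1)ᵀ.

Sanity check: (A − (-1)·I) v_1 = (0, 0, 0)ᵀ = 0. ✓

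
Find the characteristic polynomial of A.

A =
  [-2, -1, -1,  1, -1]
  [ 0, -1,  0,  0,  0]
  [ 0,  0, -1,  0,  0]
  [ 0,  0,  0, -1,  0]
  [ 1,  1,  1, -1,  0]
x^5 + 5*x^4 + 10*x^3 + 10*x^2 + 5*x + 1

Expanding det(x·I − A) (e.g. by cofactor expansion or by noting that A is similar to its Jordan form J, which has the same characteristic polynomial as A) gives
  χ_A(x) = x^5 + 5*x^4 + 10*x^3 + 10*x^2 + 5*x + 1
which factors as (x + 1)^5. The eigenvalues (with algebraic multiplicities) are λ = -1 with multiplicity 5.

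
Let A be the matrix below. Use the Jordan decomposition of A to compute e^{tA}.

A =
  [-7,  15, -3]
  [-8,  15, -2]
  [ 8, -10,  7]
e^{tA} =
  [-12*t*exp(5*t) + exp(5*t), 15*t*exp(5*t), -3*t*exp(5*t)]
  [-8*t*exp(5*t), 10*t*exp(5*t) + exp(5*t), -2*t*exp(5*t)]
  [8*t*exp(5*t), -10*t*exp(5*t), 2*t*exp(5*t) + exp(5*t)]

Strategy: write A = P · J · P⁻¹ where J is a Jordan canonical form, so e^{tA} = P · e^{tJ} · P⁻¹, and e^{tJ} can be computed block-by-block.

A has Jordan form
J =
  [5, 1, 0]
  [0, 5, 0]
  [0, 0, 5]
(up to reordering of blocks).

Per-block formulas:
  For a 2×2 Jordan block J_2(5): exp(t · J_2(5)) = e^(5t)·(I + t·N), where N is the 2×2 nilpotent shift.
  For a 1×1 block at λ = 5: exp(t · [5]) = [e^(5t)].

After assembling e^{tJ} and conjugating by P, we get:

e^{tA} =
  [-12*t*exp(5*t) + exp(5*t), 15*t*exp(5*t), -3*t*exp(5*t)]
  [-8*t*exp(5*t), 10*t*exp(5*t) + exp(5*t), -2*t*exp(5*t)]
  [8*t*exp(5*t), -10*t*exp(5*t), 2*t*exp(5*t) + exp(5*t)]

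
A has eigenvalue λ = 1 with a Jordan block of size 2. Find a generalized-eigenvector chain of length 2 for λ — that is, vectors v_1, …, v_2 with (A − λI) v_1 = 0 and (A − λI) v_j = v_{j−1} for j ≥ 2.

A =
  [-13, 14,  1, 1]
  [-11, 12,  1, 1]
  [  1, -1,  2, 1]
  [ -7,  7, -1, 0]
A Jordan chain for λ = 1 of length 2:
v_1 = (1, 1, 1, -1)ᵀ
v_2 = (0, 0, 1, 0)ᵀ

Let N = A − (1)·I. We want v_2 with N^2 v_2 = 0 but N^1 v_2 ≠ 0; then v_{j-1} := N · v_j for j = 2, …, 2.

Pick v_2 = (0, 0, 1, 0)ᵀ.
Then v_1 = N · v_2 = (1, 1, 1, -1)ᵀ.

Sanity check: (A − (1)·I) v_1 = (0, 0, 0, 0)ᵀ = 0. ✓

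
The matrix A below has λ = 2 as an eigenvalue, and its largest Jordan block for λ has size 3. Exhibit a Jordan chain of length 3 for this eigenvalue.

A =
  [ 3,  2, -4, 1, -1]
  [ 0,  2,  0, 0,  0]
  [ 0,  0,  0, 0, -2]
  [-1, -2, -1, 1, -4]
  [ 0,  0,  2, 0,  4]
A Jordan chain for λ = 2 of length 3:
v_1 = (1, 0, 0, -1, 0)ᵀ
v_2 = (-4, 0, -2, -1, 2)ᵀ
v_3 = (0, 0, 1, 0, 0)ᵀ

Let N = A − (2)·I. We want v_3 with N^3 v_3 = 0 but N^2 v_3 ≠ 0; then v_{j-1} := N · v_j for j = 3, …, 2.

Pick v_3 = (0, 0, 1, 0, 0)ᵀ.
Then v_2 = N · v_3 = (-4, 0, -2, -1, 2)ᵀ.
Then v_1 = N · v_2 = (1, 0, 0, -1, 0)ᵀ.

Sanity check: (A − (2)·I) v_1 = (0, 0, 0, 0, 0)ᵀ = 0. ✓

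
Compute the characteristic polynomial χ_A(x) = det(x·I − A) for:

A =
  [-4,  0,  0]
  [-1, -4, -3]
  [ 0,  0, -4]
x^3 + 12*x^2 + 48*x + 64

Expanding det(x·I − A) (e.g. by cofactor expansion or by noting that A is similar to its Jordan form J, which has the same characteristic polynomial as A) gives
  χ_A(x) = x^3 + 12*x^2 + 48*x + 64
which factors as (x + 4)^3. The eigenvalues (with algebraic multiplicities) are λ = -4 with multiplicity 3.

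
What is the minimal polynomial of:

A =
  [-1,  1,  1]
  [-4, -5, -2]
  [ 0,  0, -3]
x^2 + 6*x + 9

The characteristic polynomial is χ_A(x) = (x + 3)^3, so the eigenvalues are known. The minimal polynomial is
  m_A(x) = Π_λ (x − λ)^{k_λ}
where k_λ is the size of the *largest* Jordan block for λ (equivalently, the smallest k with (A − λI)^k v = 0 for every generalised eigenvector v of λ).

  λ = -3: largest Jordan block has size 2, contributing (x + 3)^2

So m_A(x) = (x + 3)^2 = x^2 + 6*x + 9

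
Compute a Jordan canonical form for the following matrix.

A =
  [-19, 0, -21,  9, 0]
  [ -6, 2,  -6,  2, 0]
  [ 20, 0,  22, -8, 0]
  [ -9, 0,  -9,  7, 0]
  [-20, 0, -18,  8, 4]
J_1(2) ⊕ J_1(2) ⊕ J_2(4) ⊕ J_1(4)

The characteristic polynomial is
  det(x·I − A) = x^5 - 16*x^4 + 100*x^3 - 304*x^2 + 448*x - 256 = (x - 4)^3*(x - 2)^2

Eigenvalues and multiplicities (the geometric multiplicity of λ is n − rank(A − λI), which equals the number of Jordan blocks for λ):
  λ = 2: algebraic multiplicity = 2, geometric multiplicity = 2
  λ = 4: algebraic multiplicity = 3, geometric multiplicity = 2

Determining the block sizes for each eigenvalue:
  λ = 2: gm = am = 2, so every block has size 1 → block sizes [1, 1]
  λ = 4: 2 blocks summing to 3 forces exactly one block of size 2 and the rest size 1 → block sizes [2, 1]

Assembling the blocks gives a Jordan form
J =
  [2, 0, 0, 0, 0]
  [0, 2, 0, 0, 0]
  [0, 0, 4, 1, 0]
  [0, 0, 0, 4, 0]
  [0, 0, 0, 0, 4]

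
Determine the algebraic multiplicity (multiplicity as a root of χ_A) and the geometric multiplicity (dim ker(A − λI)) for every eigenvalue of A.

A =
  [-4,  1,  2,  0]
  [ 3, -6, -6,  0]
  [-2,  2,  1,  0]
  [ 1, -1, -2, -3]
λ = -3: alg = 4, geom = 3

Step 1 — factor the characteristic polynomial to read off the algebraic multiplicities:
  χ_A(x) = (x + 3)^4

Step 2 — compute geometric multiplicities via the rank-nullity identity g(λ) = n − rank(A − λI):
  rank(A − (-3)·I) = 1, so dim ker(A − (-3)·I) = n − 1 = 3

Summary:
  λ = -3: algebraic multiplicity = 4, geometric multiplicity = 3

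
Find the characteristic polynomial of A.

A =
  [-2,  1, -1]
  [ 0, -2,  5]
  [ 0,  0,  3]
x^3 + x^2 - 8*x - 12

Expanding det(x·I − A) (e.g. by cofactor expansion or by noting that A is similar to its Jordan form J, which has the same characteristic polynomial as A) gives
  χ_A(x) = x^3 + x^2 - 8*x - 12
which factors as (x - 3)*(x + 2)^2. The eigenvalues (with algebraic multiplicities) are λ = -2 with multiplicity 2, λ = 3 with multiplicity 1.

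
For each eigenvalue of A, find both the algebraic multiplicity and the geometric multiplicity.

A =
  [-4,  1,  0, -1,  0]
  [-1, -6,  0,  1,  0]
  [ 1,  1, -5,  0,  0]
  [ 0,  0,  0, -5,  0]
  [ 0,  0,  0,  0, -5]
λ = -5: alg = 5, geom = 3

Step 1 — factor the characteristic polynomial to read off the algebraic multiplicities:
  χ_A(x) = (x + 5)^5

Step 2 — compute geometric multiplicities via the rank-nullity identity g(λ) = n − rank(A − λI):
  rank(A − (-5)·I) = 2, so dim ker(A − (-5)·I) = n − 2 = 3

Summary:
  λ = -5: algebraic multiplicity = 5, geometric multiplicity = 3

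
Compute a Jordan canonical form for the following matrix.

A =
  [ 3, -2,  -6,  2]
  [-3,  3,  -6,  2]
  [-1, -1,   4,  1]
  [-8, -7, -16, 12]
J_2(5) ⊕ J_2(6)

The characteristic polynomial is
  det(x·I − A) = x^4 - 22*x^3 + 181*x^2 - 660*x + 900 = (x - 6)^2*(x - 5)^2

Eigenvalues and multiplicities (the geometric multiplicity of λ is n − rank(A − λI), which equals the number of Jordan blocks for λ):
  λ = 5: algebraic multiplicity = 2, geometric multiplicity = 1
  λ = 6: algebraic multiplicity = 2, geometric multiplicity = 1

Determining the block sizes for each eigenvalue:
  λ = 5: one block (gm = 1), so the single block has size am = 2 → block sizes [2]
  λ = 6: one block (gm = 1), so the single block has size am = 2 → block sizes [2]

Assembling the blocks gives a Jordan form
J =
  [5, 1, 0, 0]
  [0, 5, 0, 0]
  [0, 0, 6, 1]
  [0, 0, 0, 6]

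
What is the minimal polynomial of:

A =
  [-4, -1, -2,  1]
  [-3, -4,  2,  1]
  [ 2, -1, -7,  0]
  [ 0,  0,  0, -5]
x^3 + 15*x^2 + 75*x + 125

The characteristic polynomial is χ_A(x) = (x + 5)^4, so the eigenvalues are known. The minimal polynomial is
  m_A(x) = Π_λ (x − λ)^{k_λ}
where k_λ is the size of the *largest* Jordan block for λ (equivalently, the smallest k with (A − λI)^k v = 0 for every generalised eigenvector v of λ).

  λ = -5: largest Jordan block has size 3, contributing (x + 5)^3

So m_A(x) = (x + 5)^3 = x^3 + 15*x^2 + 75*x + 125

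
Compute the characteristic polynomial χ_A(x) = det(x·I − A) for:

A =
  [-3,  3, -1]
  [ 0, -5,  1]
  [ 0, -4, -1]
x^3 + 9*x^2 + 27*x + 27

Expanding det(x·I − A) (e.g. by cofactor expansion or by noting that A is similar to its Jordan form J, which has the same characteristic polynomial as A) gives
  χ_A(x) = x^3 + 9*x^2 + 27*x + 27
which factors as (x + 3)^3. The eigenvalues (with algebraic multiplicities) are λ = -3 with multiplicity 3.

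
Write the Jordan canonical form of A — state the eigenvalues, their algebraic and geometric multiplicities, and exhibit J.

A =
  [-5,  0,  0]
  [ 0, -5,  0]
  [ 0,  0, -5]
J_1(-5) ⊕ J_1(-5) ⊕ J_1(-5)

The characteristic polynomial is
  det(x·I − A) = x^3 + 15*x^2 + 75*x + 125 = (x + 5)^3

Eigenvalues and multiplicities (the geometric multiplicity of λ is n − rank(A − λI), which equals the number of Jordan blocks for λ):
  λ = -5: algebraic multiplicity = 3, geometric multiplicity = 3

Determining the block sizes for each eigenvalue:
  λ = -5: gm = am = 3, so every block has size 1 → block sizes [1, 1, 1]

Assembling the blocks gives a Jordan form
J =
  [-5,  0,  0]
  [ 0, -5,  0]
  [ 0,  0, -5]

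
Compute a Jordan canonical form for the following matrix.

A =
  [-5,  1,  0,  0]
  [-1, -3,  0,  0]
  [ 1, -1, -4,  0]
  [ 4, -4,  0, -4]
J_2(-4) ⊕ J_1(-4) ⊕ J_1(-4)

The characteristic polynomial is
  det(x·I − A) = x^4 + 16*x^3 + 96*x^2 + 256*x + 256 = (x + 4)^4

Eigenvalues and multiplicities (the geometric multiplicity of λ is n − rank(A − λI), which equals the number of Jordan blocks for λ):
  λ = -4: algebraic multiplicity = 4, geometric multiplicity = 3

Determining the block sizes for each eigenvalue:
  λ = -4: 3 blocks summing to 4 forces exactly one block of size 2 and the rest size 1 → block sizes [2, 1, 1]

Assembling the blocks gives a Jordan form
J =
  [-4,  1,  0,  0]
  [ 0, -4,  0,  0]
  [ 0,  0, -4,  0]
  [ 0,  0,  0, -4]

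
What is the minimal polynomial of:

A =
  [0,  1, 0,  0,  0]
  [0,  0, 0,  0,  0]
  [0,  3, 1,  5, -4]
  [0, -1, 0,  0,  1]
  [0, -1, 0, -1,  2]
x^5 - 3*x^4 + 3*x^3 - x^2

The characteristic polynomial is χ_A(x) = x^2*(x - 1)^3, so the eigenvalues are known. The minimal polynomial is
  m_A(x) = Π_λ (x − λ)^{k_λ}
where k_λ is the size of the *largest* Jordan block for λ (equivalently, the smallest k with (A − λI)^k v = 0 for every generalised eigenvector v of λ).

  λ = 0: largest Jordan block has size 2, contributing (x − 0)^2
  λ = 1: largest Jordan block has size 3, contributing (x − 1)^3

So m_A(x) = x^2*(x - 1)^3 = x^5 - 3*x^4 + 3*x^3 - x^2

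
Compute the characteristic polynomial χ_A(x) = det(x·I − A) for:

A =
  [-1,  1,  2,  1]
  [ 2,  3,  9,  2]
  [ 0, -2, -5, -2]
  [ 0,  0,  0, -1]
x^4 + 4*x^3 + 6*x^2 + 4*x + 1

Expanding det(x·I − A) (e.g. by cofactor expansion or by noting that A is similar to its Jordan form J, which has the same characteristic polynomial as A) gives
  χ_A(x) = x^4 + 4*x^3 + 6*x^2 + 4*x + 1
which factors as (x + 1)^4. The eigenvalues (with algebraic multiplicities) are λ = -1 with multiplicity 4.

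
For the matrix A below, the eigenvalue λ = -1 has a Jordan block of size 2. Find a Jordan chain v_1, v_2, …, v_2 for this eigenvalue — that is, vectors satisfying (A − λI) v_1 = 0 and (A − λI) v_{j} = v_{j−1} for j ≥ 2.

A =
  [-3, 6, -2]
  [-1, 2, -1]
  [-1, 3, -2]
A Jordan chain for λ = -1 of length 2:
v_1 = (-2, -1, -1)ᵀ
v_2 = (1, 0, 0)ᵀ

Let N = A − (-1)·I. We want v_2 with N^2 v_2 = 0 but N^1 v_2 ≠ 0; then v_{j-1} := N · v_j for j = 2, …, 2.

Pick v_2 = (1, 0, 0)ᵀ.
Then v_1 = N · v_2 = (-2, -1, -1)ᵀ.

Sanity check: (A − (-1)·I) v_1 = (0, 0, 0)ᵀ = 0. ✓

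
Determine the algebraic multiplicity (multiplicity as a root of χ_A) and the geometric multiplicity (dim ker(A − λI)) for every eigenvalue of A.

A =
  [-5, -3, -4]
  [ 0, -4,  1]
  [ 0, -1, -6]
λ = -5: alg = 3, geom = 1

Step 1 — factor the characteristic polynomial to read off the algebraic multiplicities:
  χ_A(x) = (x + 5)^3

Step 2 — compute geometric multiplicities via the rank-nullity identity g(λ) = n − rank(A − λI):
  rank(A − (-5)·I) = 2, so dim ker(A − (-5)·I) = n − 2 = 1

Summary:
  λ = -5: algebraic multiplicity = 3, geometric multiplicity = 1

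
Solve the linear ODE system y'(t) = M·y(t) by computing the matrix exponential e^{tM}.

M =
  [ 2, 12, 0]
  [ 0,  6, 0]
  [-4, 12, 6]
e^{tM} =
  [exp(2*t), 3*exp(6*t) - 3*exp(2*t), 0]
  [0, exp(6*t), 0]
  [-exp(6*t) + exp(2*t), 3*exp(6*t) - 3*exp(2*t), exp(6*t)]

Strategy: write M = P · J · P⁻¹ where J is a Jordan canonical form, so e^{tM} = P · e^{tJ} · P⁻¹, and e^{tJ} can be computed block-by-block.

M has Jordan form
J =
  [2, 0, 0]
  [0, 6, 0]
  [0, 0, 6]
(up to reordering of blocks).

Per-block formulas:
  For a 1×1 block at λ = 6: exp(t · [6]) = [e^(6t)].
  For a 1×1 block at λ = 2: exp(t · [2]) = [e^(2t)].

After assembling e^{tJ} and conjugating by P, we get:

e^{tM} =
  [exp(2*t), 3*exp(6*t) - 3*exp(2*t), 0]
  [0, exp(6*t), 0]
  [-exp(6*t) + exp(2*t), 3*exp(6*t) - 3*exp(2*t), exp(6*t)]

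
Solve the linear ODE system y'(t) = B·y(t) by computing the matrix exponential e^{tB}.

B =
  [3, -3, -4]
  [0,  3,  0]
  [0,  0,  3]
e^{tB} =
  [exp(3*t), -3*t*exp(3*t), -4*t*exp(3*t)]
  [0, exp(3*t), 0]
  [0, 0, exp(3*t)]

Strategy: write B = P · J · P⁻¹ where J is a Jordan canonical form, so e^{tB} = P · e^{tJ} · P⁻¹, and e^{tJ} can be computed block-by-block.

B has Jordan form
J =
  [3, 1, 0]
  [0, 3, 0]
  [0, 0, 3]
(up to reordering of blocks).

Per-block formulas:
  For a 1×1 block at λ = 3: exp(t · [3]) = [e^(3t)].
  For a 2×2 Jordan block J_2(3): exp(t · J_2(3)) = e^(3t)·(I + t·N), where N is the 2×2 nilpotent shift.

After assembling e^{tJ} and conjugating by P, we get:

e^{tB} =
  [exp(3*t), -3*t*exp(3*t), -4*t*exp(3*t)]
  [0, exp(3*t), 0]
  [0, 0, exp(3*t)]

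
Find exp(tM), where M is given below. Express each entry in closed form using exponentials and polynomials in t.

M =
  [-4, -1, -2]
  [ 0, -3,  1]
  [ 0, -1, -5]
e^{tM} =
  [exp(-4*t), t^2*exp(-4*t)/2 - t*exp(-4*t), t^2*exp(-4*t)/2 - 2*t*exp(-4*t)]
  [0, t*exp(-4*t) + exp(-4*t), t*exp(-4*t)]
  [0, -t*exp(-4*t), -t*exp(-4*t) + exp(-4*t)]

Strategy: write M = P · J · P⁻¹ where J is a Jordan canonical form, so e^{tM} = P · e^{tJ} · P⁻¹, and e^{tJ} can be computed block-by-block.

M has Jordan form
J =
  [-4,  1,  0]
  [ 0, -4,  1]
  [ 0,  0, -4]
(up to reordering of blocks).

Per-block formulas:
  For a 3×3 Jordan block J_3(-4): exp(t · J_3(-4)) = e^(-4t)·(I + t·N + (t^2/2)·N^2), where N is the 3×3 nilpotent shift.

After assembling e^{tJ} and conjugating by P, we get:

e^{tM} =
  [exp(-4*t), t^2*exp(-4*t)/2 - t*exp(-4*t), t^2*exp(-4*t)/2 - 2*t*exp(-4*t)]
  [0, t*exp(-4*t) + exp(-4*t), t*exp(-4*t)]
  [0, -t*exp(-4*t), -t*exp(-4*t) + exp(-4*t)]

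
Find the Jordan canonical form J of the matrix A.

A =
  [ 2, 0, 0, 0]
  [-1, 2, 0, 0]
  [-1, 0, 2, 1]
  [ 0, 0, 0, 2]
J_2(2) ⊕ J_2(2)

The characteristic polynomial is
  det(x·I − A) = x^4 - 8*x^3 + 24*x^2 - 32*x + 16 = (x - 2)^4

Eigenvalues and multiplicities (the geometric multiplicity of λ is n − rank(A − λI), which equals the number of Jordan blocks for λ):
  λ = 2: algebraic multiplicity = 4, geometric multiplicity = 2

Determining the block sizes for each eigenvalue:
  λ = 2: with am = 4 and gm = 2, the partition is not yet determined (e.g. several partitions of 4 into 2 parts exist). Let N = A − (2)·I. Computing rank(N^1) = 2, rank(N^2) = 0; the number of blocks of size ≥ j is rank(N^{j−1}) − rank(N^j), giving [2, 2]. So we have 2 block(s) of size 2 → block sizes [2, 2]

Assembling the blocks gives a Jordan form
J =
  [2, 1, 0, 0]
  [0, 2, 0, 0]
  [0, 0, 2, 1]
  [0, 0, 0, 2]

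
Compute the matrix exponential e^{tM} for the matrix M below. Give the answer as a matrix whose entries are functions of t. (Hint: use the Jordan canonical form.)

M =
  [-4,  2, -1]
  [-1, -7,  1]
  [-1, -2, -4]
e^{tM} =
  [t*exp(-5*t) + exp(-5*t), 2*t*exp(-5*t), -t*exp(-5*t)]
  [-t*exp(-5*t), -2*t*exp(-5*t) + exp(-5*t), t*exp(-5*t)]
  [-t*exp(-5*t), -2*t*exp(-5*t), t*exp(-5*t) + exp(-5*t)]

Strategy: write M = P · J · P⁻¹ where J is a Jordan canonical form, so e^{tM} = P · e^{tJ} · P⁻¹, and e^{tJ} can be computed block-by-block.

M has Jordan form
J =
  [-5,  1,  0]
  [ 0, -5,  0]
  [ 0,  0, -5]
(up to reordering of blocks).

Per-block formulas:
  For a 2×2 Jordan block J_2(-5): exp(t · J_2(-5)) = e^(-5t)·(I + t·N), where N is the 2×2 nilpotent shift.
  For a 1×1 block at λ = -5: exp(t · [-5]) = [e^(-5t)].

After assembling e^{tJ} and conjugating by P, we get:

e^{tM} =
  [t*exp(-5*t) + exp(-5*t), 2*t*exp(-5*t), -t*exp(-5*t)]
  [-t*exp(-5*t), -2*t*exp(-5*t) + exp(-5*t), t*exp(-5*t)]
  [-t*exp(-5*t), -2*t*exp(-5*t), t*exp(-5*t) + exp(-5*t)]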